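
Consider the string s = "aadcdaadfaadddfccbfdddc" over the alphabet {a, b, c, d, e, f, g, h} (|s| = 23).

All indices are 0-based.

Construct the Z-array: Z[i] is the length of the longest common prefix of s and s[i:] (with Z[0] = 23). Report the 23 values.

Z[0]=23
i=1: fresh scan; Z[1]=1 extend→box=[1,2)
i=2: fresh scan; Z[2]=0
i=3: fresh scan; Z[3]=0
i=4: fresh scan; Z[4]=0
i=5: fresh scan; Z[5]=3 extend→box=[5,8)
i=6: min(r-i=2, Z[1]=1)=1; Z[6]=1
i=7: min(r-i=1, Z[2]=0)=0; Z[7]=0
i=8: fresh scan; Z[8]=0
i=9: fresh scan; Z[9]=3 extend→box=[9,12)
i=10: min(r-i=2, Z[1]=1)=1; Z[10]=1
i=11: min(r-i=1, Z[2]=0)=0; Z[11]=0
i=12: fresh scan; Z[12]=0
i=13: fresh scan; Z[13]=0
i=14: fresh scan; Z[14]=0
i=15: fresh scan; Z[15]=0
i=16: fresh scan; Z[16]=0
i=17: fresh scan; Z[17]=0
i=18: fresh scan; Z[18]=0
i=19: fresh scan; Z[19]=0
i=20: fresh scan; Z[20]=0
i=21: fresh scan; Z[21]=0
i=22: fresh scan; Z[22]=0

[23, 1, 0, 0, 0, 3, 1, 0, 0, 3, 1, 0, 0, 0, 0, 0, 0, 0, 0, 0, 0, 0, 0]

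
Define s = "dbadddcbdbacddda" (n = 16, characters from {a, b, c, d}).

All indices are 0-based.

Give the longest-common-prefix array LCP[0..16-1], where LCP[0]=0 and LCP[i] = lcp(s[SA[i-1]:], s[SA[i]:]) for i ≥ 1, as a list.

[0, 1, 1, 0, 2, 1, 0, 1, 0, 1, 3, 1, 1, 2, 2, 3]

sorted suffixes:
  #0 SA[0]=15  'a'
  #1 SA[1]=10  'acddda'
  #2 SA[2]=2  'adddcbdbacddda'
  #3 SA[3]=9  'bacddda'
  #4 SA[4]=1  'badddcbdbacddda'
  #5 SA[5]=7  'bdbacddda'
  #6 SA[6]=6  'cbdbacddda'
  #7 SA[7]=11  'cddda'
  #8 SA[8]=14  'da'
  #9 SA[9]=8  'dbacddda'
  #10 SA[10]=0  'dbadddcbdbacddda'
  #11 SA[11]=5  'dcbdbacddda'
  #12 SA[12]=13  'dda'
  #13 SA[13]=4  'ddcbdbacddda'
  #14 SA[14]=12  'ddda'
  #15 SA[15]=3  'dddcbdbacddda'

SA = [15, 10, 2, 9, 1, 7, 6, 11, 14, 8, 0, 5, 13, 4, 12, 3]
i: (SA[i-1],SA[i]) lcp shared
  1: (15,10) 1 'a'
  2: (10,2) 1 'a'
  3: (2,9) 0 ''
  4: (9,1) 2 'ba'
  5: (1,7) 1 'b'
  6: (7,6) 0 ''
  7: (6,11) 1 'c'
  8: (11,14) 0 ''
  9: (14,8) 1 'd'
  10: (8,0) 3 'dba'
  11: (0,5) 1 'd'
  12: (5,13) 1 'd'
  13: (13,4) 2 'dd'
  14: (4,12) 2 'dd'
  15: (12,3) 3 'ddd'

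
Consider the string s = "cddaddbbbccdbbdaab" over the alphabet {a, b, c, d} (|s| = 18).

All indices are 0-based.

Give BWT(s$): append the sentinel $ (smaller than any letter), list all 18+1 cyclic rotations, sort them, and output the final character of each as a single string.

bdadadbdbbbc$bddcca

rank  rotation             last
    0  $cddaddbbbccdbbdaab  b
    1  aab$cddaddbbbccdbbd  d
    2  ab$cddaddbbbccdbbda  a
    3  addbbbccdbbdaab$cdd  d
    4  b$cddaddbbbccdbbdaa  a
    5  bbbccdbbdaab$cddadd  d
    6  bbccdbbdaab$cddaddb  b
    7  bbdaab$cddaddbbbccd  d
    8  bccdbbdaab$cddaddbb  b
    9  bdaab$cddaddbbbccdb  b
   10  ccdbbdaab$cddaddbbb  b
   11  cdbbdaab$cddaddbbbc  c
   12  cddaddbbbccdbbdaab$  $
   13  daab$cddaddbbbccdbb  b
   14  daddbbbccdbbdaab$cd  d
   15  dbbbccdbbdaab$cddad  d
   16  dbbdaab$cddaddbbbcc  c
   17  ddaddbbbccdbbdaab$c  c
   18  ddbbbccdbbdaab$cdda  a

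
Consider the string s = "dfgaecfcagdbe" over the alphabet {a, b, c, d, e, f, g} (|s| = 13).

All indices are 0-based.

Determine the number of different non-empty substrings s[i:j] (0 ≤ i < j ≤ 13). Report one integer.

sorted suffixes:
  #0 SA[0]=3  'aecfcagdbe'
  #1 SA[1]=8  'agdbe'
  #2 SA[2]=11  'be'
  #3 SA[3]=7  'cagdbe'
  #4 SA[4]=5  'cfcagdbe'
  #5 SA[5]=10  'dbe'
  #6 SA[6]=0  'dfgaecfcagdbe'
  #7 SA[7]=12  'e'
  #8 SA[8]=4  'ecfcagdbe'
  #9 SA[9]=6  'fcagdbe'
  #10 SA[10]=1  'fgaecfcagdbe'
  #11 SA[11]=2  'gaecfcagdbe'
  #12 SA[12]=9  'gdbe'

SA = [3, 8, 11, 7, 5, 10, 0, 12, 4, 6, 1, 2, 9]
[i] adj suffixes → lcp
  [1] 3/8 → 1 ('a')
  [2] 8/11 → 0 ('')
  [3] 11/7 → 0 ('')
  [4] 7/5 → 1 ('c')
  [5] 5/10 → 0 ('')
  [6] 10/0 → 1 ('d')
  [7] 0/12 → 0 ('')
  [8] 12/4 → 1 ('e')
  [9] 4/6 → 0 ('')
  [10] 6/1 → 1 ('f')
  [11] 1/2 → 0 ('')
  [12] 2/9 → 1 ('g')

n(n+1)/2 = 13·14/2 = 91
Σ LCP = 0 + 1 + 0 + 0 + 1 + 0 + 1 + 0 + 1 + 0 + 1 + 0 + 1 = 6
distinct = 91 − 6 = 85

85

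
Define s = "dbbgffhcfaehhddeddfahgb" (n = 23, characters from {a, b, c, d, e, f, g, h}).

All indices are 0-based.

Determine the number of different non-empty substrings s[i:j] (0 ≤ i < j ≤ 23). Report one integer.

sorted suffixes:
  #0 SA[0]=9  'aehhddeddfahgb'
  #1 SA[1]=19  'ahgb'
  #2 SA[2]=22  'b'
  #3 SA[3]=1  'bbgffhcfaehhddeddfahgb'
  #4 SA[4]=2  'bgffhcfaehhddeddfahgb'
  #5 SA[5]=7  'cfaehhddeddfahgb'
  #6 SA[6]=0  'dbbgffhcfaehhddeddfahgb'
  #7 SA[7]=13  'ddeddfahgb'
  #8 SA[8]=16  'ddfahgb'
  #9 SA[9]=14  'deddfahgb'
  #10 SA[10]=17  'dfahgb'
  #11 SA[11]=15  'eddfahgb'
  #12 SA[12]=10  'ehhddeddfahgb'
  #13 SA[13]=8  'faehhddeddfahgb'
  #14 SA[14]=18  'fahgb'
  #15 SA[15]=4  'ffhcfaehhddeddfahgb'
  #16 SA[16]=5  'fhcfaehhddeddfahgb'
  #17 SA[17]=21  'gb'
  #18 SA[18]=3  'gffhcfaehhddeddfahgb'
  #19 SA[19]=6  'hcfaehhddeddfahgb'
  #20 SA[20]=12  'hddeddfahgb'
  #21 SA[21]=20  'hgb'
  #22 SA[22]=11  'hhddeddfahgb'

SA = [9, 19, 22, 1, 2, 7, 0, 13, 16, 14, 17, 15, 10, 8, 18, 4, 5, 21, 3, 6, 12, 20, 11]
[i] adj suffixes → lcp
  [1] 9/19 → 1 ('a')
  [2] 19/22 → 0 ('')
  [3] 22/1 → 1 ('b')
  [4] 1/2 → 1 ('b')
  [5] 2/7 → 0 ('')
  [6] 7/0 → 0 ('')
  [7] 0/13 → 1 ('d')
  [8] 13/16 → 2 ('dd')
  [9] 16/14 → 1 ('d')
  [10] 14/17 → 1 ('d')
  [11] 17/15 → 0 ('')
  [12] 15/10 → 1 ('e')
  [13] 10/8 → 0 ('')
  [14] 8/18 → 2 ('fa')
  [15] 18/4 → 1 ('f')
  [16] 4/5 → 1 ('f')
  [17] 5/21 → 0 ('')
  [18] 21/3 → 1 ('g')
  [19] 3/6 → 0 ('')
  [20] 6/12 → 1 ('h')
  [21] 12/20 → 1 ('h')
  [22] 20/11 → 1 ('h')

n(n+1)/2 = 23·24/2 = 276
Σ LCP = 0 + 1 + 0 + 1 + 1 + 0 + 0 + 1 + 2 + 1 + 1 + 0 + 1 + 0 + 2 + 1 + 1 + 0 + 1 + 0 + 1 + 1 + 1 = 17
distinct = 276 − 17 = 259

259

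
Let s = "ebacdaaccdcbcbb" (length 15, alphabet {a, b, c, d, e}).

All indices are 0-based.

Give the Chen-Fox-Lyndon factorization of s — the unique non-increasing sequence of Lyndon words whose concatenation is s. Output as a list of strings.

["e", "b", "acd", "aaccdcbcbb"]

emit factor 1: 'e' (i=0, period=1)
emit factor 2: 'b' (i=1, period=1)
emit factor 3: 'acd' (i=2, period=3)
emit factor 4: 'aaccdcbcbb' (i=5, period=10)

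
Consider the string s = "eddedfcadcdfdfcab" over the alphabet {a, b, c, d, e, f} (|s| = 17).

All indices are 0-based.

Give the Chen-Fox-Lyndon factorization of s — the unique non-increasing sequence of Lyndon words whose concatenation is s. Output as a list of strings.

emit factor 1: 'e' (i=0, period=1)
emit factor 2: 'ddedf' (i=1, period=5)
emit factor 3: 'c' (i=6, period=1)
emit factor 4: 'adcdfdfc' (i=7, period=8)
emit factor 5: 'ab' (i=15, period=2)

["e", "ddedf", "c", "adcdfdfc", "ab"]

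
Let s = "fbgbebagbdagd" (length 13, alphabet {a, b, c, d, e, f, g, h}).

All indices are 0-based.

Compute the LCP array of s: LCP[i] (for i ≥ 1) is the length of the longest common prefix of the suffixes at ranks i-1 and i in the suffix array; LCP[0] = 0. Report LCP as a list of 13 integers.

rank | idx | suffix
   0 |   6 | agbdagd
   1 |  10 | agd
   2 |   5 | bagbdagd
   3 |   8 | bdagd
   4 |   3 | bebagbdagd
   5 |   1 | bgbebagbdagd
   6 |  12 | d
   7 |   9 | dagd
   8 |   4 | ebagbdagd
   9 |   0 | fbgbebagbdagd
  10 |   7 | gbdagd
  11 |   2 | gbebagbdagd
  12 |  11 | gd

SA = [6, 10, 5, 8, 3, 1, 12, 9, 4, 0, 7, 2, 11]
[i] adj suffixes → lcp
  [1] 6/10 → 2 ('ag')
  [2] 10/5 → 0 ('')
  [3] 5/8 → 1 ('b')
  [4] 8/3 → 1 ('b')
  [5] 3/1 → 1 ('b')
  [6] 1/12 → 0 ('')
  [7] 12/9 → 1 ('d')
  [8] 9/4 → 0 ('')
  [9] 4/0 → 0 ('')
  [10] 0/7 → 0 ('')
  [11] 7/2 → 2 ('gb')
  [12] 2/11 → 1 ('g')

[0, 2, 0, 1, 1, 1, 0, 1, 0, 0, 0, 2, 1]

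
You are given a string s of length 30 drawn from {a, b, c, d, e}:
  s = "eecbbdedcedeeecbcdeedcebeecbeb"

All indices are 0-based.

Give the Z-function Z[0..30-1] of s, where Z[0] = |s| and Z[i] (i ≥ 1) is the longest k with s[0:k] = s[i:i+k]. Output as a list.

Z[0]=30
i=1: outside box; Z[1]=1 extend→box=[1,2)
i=2: outside box; Z[2]=0
i=3: outside box; Z[3]=0
i=4: outside box; Z[4]=0
i=5: outside box; Z[5]=0
i=6: outside box; Z[6]=1 extend→box=[6,7)
i=7: outside box; Z[7]=0
i=8: outside box; Z[8]=0
i=9: outside box; Z[9]=1 extend→box=[9,10)
i=10: outside box; Z[10]=0
i=11: outside box; Z[11]=2 extend→box=[11,13)
i=12: min(r-i=1, Z[1]=1)=1; Z[12]=4 extend→box=[12,16)
i=13: min(r-i=3, Z[1]=1)=1; Z[13]=1
i=14: min(r-i=2, Z[2]=0)=0; Z[14]=0
i=15: min(r-i=1, Z[3]=0)=0; Z[15]=0
i=16: outside box; Z[16]=0
i=17: outside box; Z[17]=0
i=18: outside box; Z[18]=2 extend→box=[18,20)
i=19: min(r-i=1, Z[1]=1)=1; Z[19]=1
i=20: outside box; Z[20]=0
i=21: outside box; Z[21]=0
i=22: outside box; Z[22]=1 extend→box=[22,23)
i=23: outside box; Z[23]=0
i=24: outside box; Z[24]=4 extend→box=[24,28)
i=25: min(r-i=3, Z[1]=1)=1; Z[25]=1
i=26: min(r-i=2, Z[2]=0)=0; Z[26]=0
i=27: min(r-i=1, Z[3]=0)=0; Z[27]=0
i=28: outside box; Z[28]=1 extend→box=[28,29)
i=29: outside box; Z[29]=0

[30, 1, 0, 0, 0, 0, 1, 0, 0, 1, 0, 2, 4, 1, 0, 0, 0, 0, 2, 1, 0, 0, 1, 0, 4, 1, 0, 0, 1, 0]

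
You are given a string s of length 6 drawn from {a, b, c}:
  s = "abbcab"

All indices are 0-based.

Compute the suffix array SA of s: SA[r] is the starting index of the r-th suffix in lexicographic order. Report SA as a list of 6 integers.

rank→(start, suffix):
  0 → (4, 'ab')
  1 → (0, 'abbcab')
  2 → (5, 'b')
  3 → (1, 'bbcab')
  4 → (2, 'bcab')
  5 → (3, 'cab')

[4, 0, 5, 1, 2, 3]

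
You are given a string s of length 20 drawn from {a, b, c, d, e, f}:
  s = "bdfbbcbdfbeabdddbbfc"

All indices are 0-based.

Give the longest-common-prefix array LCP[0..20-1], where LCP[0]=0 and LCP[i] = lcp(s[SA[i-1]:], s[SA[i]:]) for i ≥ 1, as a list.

[0, 0, 2, 1, 1, 2, 4, 1, 1, 0, 1, 0, 1, 2, 1, 3, 0, 0, 2, 1]

rank | idx | suffix
   0 |  11 | abdddbbfc
   1 |   3 | bbcbdfbeabdddbbfc
   2 |  16 | bbfc
   3 |   4 | bcbdfbeabdddbbfc
   4 |  12 | bdddbbfc
   5 |   0 | bdfbbcbdfbeabdddbbfc
   6 |   6 | bdfbeabdddbbfc
   7 |   9 | beabdddbbfc
   8 |  17 | bfc
   9 |  19 | c
  10 |   5 | cbdfbeabdddbbfc
  11 |  15 | dbbfc
  12 |  14 | ddbbfc
  13 |  13 | dddbbfc
  14 |   1 | dfbbcbdfbeabdddbbfc
  15 |   7 | dfbeabdddbbfc
  16 |  10 | eabdddbbfc
  17 |   2 | fbbcbdfbeabdddbbfc
  18 |   8 | fbeabdddbbfc
  19 |  18 | fc

SA = [11, 3, 16, 4, 12, 0, 6, 9, 17, 19, 5, 15, 14, 13, 1, 7, 10, 2, 8, 18]
[i] adj suffixes → lcp
  [1] 11/3 → 0 ('')
  [2] 3/16 → 2 ('bb')
  [3] 16/4 → 1 ('b')
  [4] 4/12 → 1 ('b')
  [5] 12/0 → 2 ('bd')
  [6] 0/6 → 4 ('bdfb')
  [7] 6/9 → 1 ('b')
  [8] 9/17 → 1 ('b')
  [9] 17/19 → 0 ('')
  [10] 19/5 → 1 ('c')
  [11] 5/15 → 0 ('')
  [12] 15/14 → 1 ('d')
  [13] 14/13 → 2 ('dd')
  [14] 13/1 → 1 ('d')
  [15] 1/7 → 3 ('dfb')
  [16] 7/10 → 0 ('')
  [17] 10/2 → 0 ('')
  [18] 2/8 → 2 ('fb')
  [19] 8/18 → 1 ('f')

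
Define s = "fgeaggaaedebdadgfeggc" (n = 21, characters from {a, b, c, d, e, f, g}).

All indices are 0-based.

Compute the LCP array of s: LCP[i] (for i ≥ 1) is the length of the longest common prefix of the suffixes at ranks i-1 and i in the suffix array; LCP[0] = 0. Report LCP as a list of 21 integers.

[0, 1, 1, 1, 0, 0, 0, 1, 1, 0, 1, 1, 1, 0, 1, 0, 1, 1, 1, 1, 2]

rank | idx | suffix
   0 |   6 | aaedebdadgfeggc
   1 |  13 | adgfeggc
   2 |   7 | aedebdadgfeggc
   3 |   3 | aggaaedebdadgfeggc
   4 |  11 | bdadgfeggc
   5 |  20 | c
   6 |  12 | dadgfeggc
   7 |   9 | debdadgfeggc
   8 |  14 | dgfeggc
   9 |   2 | eaggaaedebdadgfeggc
  10 |  10 | ebdadgfeggc
  11 |   8 | edebdadgfeggc
  12 |  17 | eggc
  13 |  16 | feggc
  14 |   0 | fgeaggaaedebdadgfeggc
  15 |   5 | gaaedebdadgfeggc
  16 |  19 | gc
  17 |   1 | geaggaaedebdadgfeggc
  18 |  15 | gfeggc
  19 |   4 | ggaaedebdadgfeggc
  20 |  18 | ggc

SA = [6, 13, 7, 3, 11, 20, 12, 9, 14, 2, 10, 8, 17, 16, 0, 5, 19, 1, 15, 4, 18]
[i] adj suffixes → lcp
  [1] 6/13 → 1 ('a')
  [2] 13/7 → 1 ('a')
  [3] 7/3 → 1 ('a')
  [4] 3/11 → 0 ('')
  [5] 11/20 → 0 ('')
  [6] 20/12 → 0 ('')
  [7] 12/9 → 1 ('d')
  [8] 9/14 → 1 ('d')
  [9] 14/2 → 0 ('')
  [10] 2/10 → 1 ('e')
  [11] 10/8 → 1 ('e')
  [12] 8/17 → 1 ('e')
  [13] 17/16 → 0 ('')
  [14] 16/0 → 1 ('f')
  [15] 0/5 → 0 ('')
  [16] 5/19 → 1 ('g')
  [17] 19/1 → 1 ('g')
  [18] 1/15 → 1 ('g')
  [19] 15/4 → 1 ('g')
  [20] 4/18 → 2 ('gg')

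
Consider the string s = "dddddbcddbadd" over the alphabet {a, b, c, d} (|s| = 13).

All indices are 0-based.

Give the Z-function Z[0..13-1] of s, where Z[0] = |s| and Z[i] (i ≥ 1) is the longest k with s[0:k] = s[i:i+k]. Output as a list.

[13, 4, 3, 2, 1, 0, 0, 2, 1, 0, 0, 2, 1]

Z[0]=13
i=1: outside box; Z[1]=4 scan→box=[1,5)
i=2: min(r-i=3, Z[1]=4)=3; Z[2]=3
i=3: min(r-i=2, Z[2]=3)=2; Z[3]=2
i=4: min(r-i=1, Z[3]=2)=1; Z[4]=1
i=5: outside box; Z[5]=0
i=6: outside box; Z[6]=0
i=7: outside box; Z[7]=2 scan→box=[7,9)
i=8: min(r-i=1, Z[1]=4)=1; Z[8]=1
i=9: outside box; Z[9]=0
i=10: outside box; Z[10]=0
i=11: outside box; Z[11]=2 scan→box=[11,13)
i=12: min(r-i=1, Z[1]=4)=1; Z[12]=1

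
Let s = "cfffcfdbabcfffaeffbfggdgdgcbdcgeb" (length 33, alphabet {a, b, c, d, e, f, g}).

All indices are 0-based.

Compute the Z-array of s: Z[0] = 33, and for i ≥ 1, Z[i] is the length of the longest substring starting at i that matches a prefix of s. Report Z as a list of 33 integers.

Z[0]=33
i=1: outside box; Z[1]=0
i=2: outside box; Z[2]=0
i=3: outside box; Z[3]=0
i=4: outside box; Z[4]=2 extend→box=[4,6)
i=5: min(r-i=1, Z[1]=0)=0; Z[5]=0
i=6: outside box; Z[6]=0
i=7: outside box; Z[7]=0
i=8: outside box; Z[8]=0
i=9: outside box; Z[9]=0
i=10: outside box; Z[10]=4 extend→box=[10,14)
i=11: min(r-i=3, Z[1]=0)=0; Z[11]=0
i=12: min(r-i=2, Z[2]=0)=0; Z[12]=0
i=13: min(r-i=1, Z[3]=0)=0; Z[13]=0
i=14: outside box; Z[14]=0
i=15: outside box; Z[15]=0
i=16: outside box; Z[16]=0
i=17: outside box; Z[17]=0
i=18: outside box; Z[18]=0
i=19: outside box; Z[19]=0
i=20: outside box; Z[20]=0
i=21: outside box; Z[21]=0
i=22: outside box; Z[22]=0
i=23: outside box; Z[23]=0
i=24: outside box; Z[24]=0
i=25: outside box; Z[25]=0
i=26: outside box; Z[26]=1 extend→box=[26,27)
i=27: outside box; Z[27]=0
i=28: outside box; Z[28]=0
i=29: outside box; Z[29]=1 extend→box=[29,30)
i=30: outside box; Z[30]=0
i=31: outside box; Z[31]=0
i=32: outside box; Z[32]=0

[33, 0, 0, 0, 2, 0, 0, 0, 0, 0, 4, 0, 0, 0, 0, 0, 0, 0, 0, 0, 0, 0, 0, 0, 0, 0, 1, 0, 0, 1, 0, 0, 0]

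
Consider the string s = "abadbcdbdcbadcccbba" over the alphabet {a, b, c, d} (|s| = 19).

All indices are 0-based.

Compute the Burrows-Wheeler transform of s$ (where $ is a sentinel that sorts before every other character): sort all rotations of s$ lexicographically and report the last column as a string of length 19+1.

rank  rotation              last
    0  $abadbcdbdcbadcccbba  a
    1  a$abadbcdbdcbadcccbb  b
    2  abadbcdbdcbadcccbba$  $
    3  adbcdbdcbadcccbba$ab  b
    4  adcccbba$abadbcdbdcb  b
    5  ba$abadbcdbdcbadcccb  b
    6  badbcdbdcbadcccbba$a  a
    7  badcccbba$abadbcdbdc  c
    8  bba$abadbcdbdcbadccc  c
    9  bcdbdcbadcccbba$abad  d
   10  bdcbadcccbba$abadbcd  d
   11  cbadcccbba$abadbcdbd  d
   12  cbba$abadbcdbdcbadcc  c
   13  ccbba$abadbcdbdcbadc  c
   14  cccbba$abadbcdbdcbad  d
   15  cdbdcbadcccbba$abadb  b
   16  dbcdbdcbadcccbba$aba  a
   17  dbdcbadcccbba$abadbc  c
   18  dcbadcccbba$abadbcdb  b
   19  dcccbba$abadbcdbdcba  a

ab$bbbaccdddccdbacba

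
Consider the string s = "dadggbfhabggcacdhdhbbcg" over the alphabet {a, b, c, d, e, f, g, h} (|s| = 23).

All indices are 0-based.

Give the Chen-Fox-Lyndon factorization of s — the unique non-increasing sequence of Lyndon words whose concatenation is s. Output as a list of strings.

["d", "adggbfh", "abggcacdhdhbbcg"]

emit factor 1: 'd' (i=0, period=1)
emit factor 2: 'adggbfh' (i=1, period=7)
emit factor 3: 'abggcacdhdhbbcg' (i=8, period=15)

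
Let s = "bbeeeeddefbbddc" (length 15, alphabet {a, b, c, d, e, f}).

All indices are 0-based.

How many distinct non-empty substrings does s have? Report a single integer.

rank→(start, suffix):
  0 → (10, 'bbddc')
  1 → (0, 'bbeeeeddefbbddc')
  2 → (11, 'bddc')
  3 → (1, 'beeeeddefbbddc')
  4 → (14, 'c')
  5 → (13, 'dc')
  6 → (12, 'ddc')
  7 → (6, 'ddefbbddc')
  8 → (7, 'defbbddc')
  9 → (5, 'eddefbbddc')
  10 → (4, 'eeddefbbddc')
  11 → (3, 'eeeddefbbddc')
  12 → (2, 'eeeeddefbbddc')
  13 → (8, 'efbbddc')
  14 → (9, 'fbbddc')

SA = [10, 0, 11, 1, 14, 13, 12, 6, 7, 5, 4, 3, 2, 8, 9]
rank  pair      lcp
   1  s[10:],s[0:]  2  'bb'
   2  s[0:],s[11:]  1  'b'
   3  s[11:],s[1:]  1  'b'
   4  s[1:],s[14:]  0  ''
   5  s[14:],s[13:]  0  ''
   6  s[13:],s[12:]  1  'd'
   7  s[12:],s[6:]  2  'dd'
   8  s[6:],s[7:]  1  'd'
   9  s[7:],s[5:]  0  ''
  10  s[5:],s[4:]  1  'e'
  11  s[4:],s[3:]  2  'ee'
  12  s[3:],s[2:]  3  'eee'
  13  s[2:],s[8:]  1  'e'
  14  s[8:],s[9:]  0  ''

n(n+1)/2 = 15·16/2 = 120
Σ LCP = 0 + 2 + 1 + 1 + 0 + 0 + 1 + 2 + 1 + 0 + 1 + 2 + 3 + 1 + 0 = 15
distinct = 120 − 15 = 105

105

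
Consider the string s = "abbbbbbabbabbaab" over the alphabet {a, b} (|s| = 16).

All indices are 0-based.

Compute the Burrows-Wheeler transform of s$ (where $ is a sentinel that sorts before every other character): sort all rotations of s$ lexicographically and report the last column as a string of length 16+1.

bbabb$abbbaabbbba

rank  rotation           last
    0  $abbbbbbabbabbaab  b
    1  aab$abbbbbbabbabb  b
    2  ab$abbbbbbabbabba  a
    3  abbaab$abbbbbbabb  b
    4  abbabbaab$abbbbbb  b
    5  abbbbbbabbabbaab$  $
    6  b$abbbbbbabbabbaa  a
    7  baab$abbbbbbabbab  b
    8  babbaab$abbbbbbab  b
    9  babbabbaab$abbbbb  b
   10  bbaab$abbbbbbabba  a
   11  bbabbaab$abbbbbba  a
   12  bbabbabbaab$abbbb  b
   13  bbbabbabbaab$abbb  b
   14  bbbbabbabbaab$abb  b
   15  bbbbbabbabbaab$ab  b
   16  bbbbbbabbabbaab$a  a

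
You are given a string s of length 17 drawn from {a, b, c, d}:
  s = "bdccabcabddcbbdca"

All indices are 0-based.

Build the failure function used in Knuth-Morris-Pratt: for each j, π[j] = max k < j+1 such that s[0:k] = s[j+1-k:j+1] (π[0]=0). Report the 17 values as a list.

[0, 0, 0, 0, 0, 1, 0, 0, 1, 2, 0, 0, 1, 1, 2, 3, 0]

π[0] = 0
j=1 s[j]='d': π[1]=0 (border '')
j=2 s[j]='c': π[2]=0 (border '')
j=3 s[j]='c': π[3]=0 (border '')
j=4 s[j]='a': π[4]=0 (border '')
j=5 s[j]='b': π[5]=1 (border 'b')
j=6 s[j]='c': k: 1→0; π[6]=0 (border '')
j=7 s[j]='a': π[7]=0 (border '')
j=8 s[j]='b': π[8]=1 (border 'b')
j=9 s[j]='d': π[9]=2 (border 'bd')
j=10 s[j]='d': k: 2→0; π[10]=0 (border '')
j=11 s[j]='c': π[11]=0 (border '')
j=12 s[j]='b': π[12]=1 (border 'b')
j=13 s[j]='b': k: 1→0; π[13]=1 (border 'b')
j=14 s[j]='d': π[14]=2 (border 'bd')
j=15 s[j]='c': π[15]=3 (border 'bdc')
j=16 s[j]='a': k: 3→0; π[16]=0 (border '')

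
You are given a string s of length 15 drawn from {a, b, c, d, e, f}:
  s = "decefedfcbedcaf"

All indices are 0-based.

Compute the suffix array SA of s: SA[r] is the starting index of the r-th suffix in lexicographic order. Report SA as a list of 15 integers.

sorted suffixes:
  #0 SA[0]=13  'af'
  #1 SA[1]=9  'bedcaf'
  #2 SA[2]=12  'caf'
  #3 SA[3]=8  'cbedcaf'
  #4 SA[4]=2  'cefedfcbedcaf'
  #5 SA[5]=11  'dcaf'
  #6 SA[6]=0  'decefedfcbedcaf'
  #7 SA[7]=6  'dfcbedcaf'
  #8 SA[8]=1  'ecefedfcbedcaf'
  #9 SA[9]=10  'edcaf'
  #10 SA[10]=5  'edfcbedcaf'
  #11 SA[11]=3  'efedfcbedcaf'
  #12 SA[12]=14  'f'
  #13 SA[13]=7  'fcbedcaf'
  #14 SA[14]=4  'fedfcbedcaf'

[13, 9, 12, 8, 2, 11, 0, 6, 1, 10, 5, 3, 14, 7, 4]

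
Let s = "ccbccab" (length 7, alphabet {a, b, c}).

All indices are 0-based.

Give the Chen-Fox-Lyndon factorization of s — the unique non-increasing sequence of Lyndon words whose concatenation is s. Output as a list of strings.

emit factor 1: 'c' (i=0, period=1)
emit factor 2: 'c' (i=1, period=1)
emit factor 3: 'bcc' (i=2, period=3)
emit factor 4: 'ab' (i=5, period=2)

["c", "c", "bcc", "ab"]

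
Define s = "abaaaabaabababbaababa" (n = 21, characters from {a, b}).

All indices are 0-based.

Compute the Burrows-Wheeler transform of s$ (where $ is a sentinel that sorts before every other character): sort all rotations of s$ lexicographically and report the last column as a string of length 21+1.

abbaabbb$aaabbaabaaaaa

rank  rotation                last
    0  $abaaaabaabababbaababa  a
    1  a$abaaaabaabababbaabab  b
    2  aaaabaabababbaababa$ab  b
    3  aaabaabababbaababa$aba  a
    4  aabaabababbaababa$abaa  a
    5  aababa$abaaaabaabababb  b
    6  aabababbaababa$abaaaab  b
    7  aba$abaaaabaabababbaab  b
    8  abaaaabaabababbaababa$  $
    9  abaabababbaababa$abaaa  a
   10  ababa$abaaaabaabababba  a
   11  abababbaababa$abaaaaba  a
   12  ababbaababa$abaaaabaab  b
   13  abbaababa$abaaaabaabab  b
   14  ba$abaaaabaabababbaaba  a
   15  baaaabaabababbaababa$a  a
   16  baababa$abaaaabaababab  b
   17  baabababbaababa$abaaaa  a
   18  baba$abaaaabaabababbaa  a
   19  bababbaababa$abaaaabaa  a
   20  babbaababa$abaaaabaaba  a
   21  bbaababa$abaaaabaababa  a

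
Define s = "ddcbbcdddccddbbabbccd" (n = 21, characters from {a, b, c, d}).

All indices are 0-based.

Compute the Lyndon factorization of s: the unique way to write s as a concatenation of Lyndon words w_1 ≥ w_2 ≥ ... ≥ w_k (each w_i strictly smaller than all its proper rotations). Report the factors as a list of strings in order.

["d", "d", "c", "bbcdddccdd", "b", "b", "abbccd"]

emit factor 1: 'd' (i=0, period=1)
emit factor 2: 'd' (i=1, period=1)
emit factor 3: 'c' (i=2, period=1)
emit factor 4: 'bbcdddccdd' (i=3, period=10)
emit factor 5: 'b' (i=13, period=1)
emit factor 6: 'b' (i=14, period=1)
emit factor 7: 'abbccd' (i=15, period=6)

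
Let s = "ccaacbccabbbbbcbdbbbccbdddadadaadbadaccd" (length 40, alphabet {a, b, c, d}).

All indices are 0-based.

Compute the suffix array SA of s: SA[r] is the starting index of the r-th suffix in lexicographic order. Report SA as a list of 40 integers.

sorted suffixes:
  #0 SA[0]=2  'aacbccabbbbbcbdbbbccbdddadadaadbadaccd'
  #1 SA[1]=30  'aadbadaccd'
  #2 SA[2]=8  'abbbbbcbdbbbccbdddadadaadbadaccd'
  #3 SA[3]=3  'acbccabbbbbcbdbbbccbdddadadaadbadaccd'
  #4 SA[4]=36  'accd'
  #5 SA[5]=28  'adaadbadaccd'
  #6 SA[6]=34  'adaccd'
  #7 SA[7]=26  'adadaadbadaccd'
  #8 SA[8]=31  'adbadaccd'
  #9 SA[9]=33  'badaccd'
  #10 SA[10]=9  'bbbbbcbdbbbccbdddadadaadbadaccd'
  #11 SA[11]=10  'bbbbcbdbbbccbdddadadaadbadaccd'
  #12 SA[12]=11  'bbbcbdbbbccbdddadadaadbadaccd'
  #13 SA[13]=17  'bbbccbdddadadaadbadaccd'
  #14 SA[14]=12  'bbcbdbbbccbdddadadaadbadaccd'
  #15 SA[15]=18  'bbccbdddadadaadbadaccd'
  #16 SA[16]=13  'bcbdbbbccbdddadadaadbadaccd'
  #17 SA[17]=5  'bccabbbbbcbdbbbccbdddadadaadbadaccd'
  #18 SA[18]=19  'bccbdddadadaadbadaccd'
  #19 SA[19]=15  'bdbbbccbdddadadaadbadaccd'
  #20 SA[20]=22  'bdddadadaadbadaccd'
  #21 SA[21]=1  'caacbccabbbbbcbdbbbccbdddadadaadbadaccd'
  #22 SA[22]=7  'cabbbbbcbdbbbccbdddadadaadbadaccd'
  #23 SA[23]=4  'cbccabbbbbcbdbbbccbdddadadaadbadaccd'
  #24 SA[24]=14  'cbdbbbccbdddadadaadbadaccd'
  #25 SA[25]=21  'cbdddadadaadbadaccd'
  #26 SA[26]=0  'ccaacbccabbbbbcbdbbbccbdddadadaadbadaccd'
  #27 SA[27]=6  'ccabbbbbcbdbbbccbdddadadaadbadaccd'
  #28 SA[28]=20  'ccbdddadadaadbadaccd'
  #29 SA[29]=37  'ccd'
  #30 SA[30]=38  'cd'
  #31 SA[31]=39  'd'
  #32 SA[32]=29  'daadbadaccd'
  #33 SA[33]=35  'daccd'
  #34 SA[34]=27  'dadaadbadaccd'
  #35 SA[35]=25  'dadadaadbadaccd'
  #36 SA[36]=32  'dbadaccd'
  #37 SA[37]=16  'dbbbccbdddadadaadbadaccd'
  #38 SA[38]=24  'ddadadaadbadaccd'
  #39 SA[39]=23  'dddadadaadbadaccd'

[2, 30, 8, 3, 36, 28, 34, 26, 31, 33, 9, 10, 11, 17, 12, 18, 13, 5, 19, 15, 22, 1, 7, 4, 14, 21, 0, 6, 20, 37, 38, 39, 29, 35, 27, 25, 32, 16, 24, 23]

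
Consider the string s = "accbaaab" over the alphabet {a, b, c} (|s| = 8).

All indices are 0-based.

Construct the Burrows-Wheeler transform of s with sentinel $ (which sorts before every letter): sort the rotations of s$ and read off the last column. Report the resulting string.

rank  rotation   last
    0  $accbaaab  b
    1  aaab$accb  b
    2  aab$accba  a
    3  ab$accbaa  a
    4  accbaaab$  $
    5  b$accbaaa  a
    6  baaab$acc  c
    7  cbaaab$ac  c
    8  ccbaaab$a  a

bbaa$acca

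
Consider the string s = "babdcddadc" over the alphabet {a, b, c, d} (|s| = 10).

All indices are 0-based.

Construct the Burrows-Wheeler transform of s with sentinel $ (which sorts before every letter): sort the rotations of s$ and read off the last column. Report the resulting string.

cbd$adddabc

rank  rotation     last
    0  $babdcddadc  c
    1  abdcddadc$b  b
    2  adc$babdcdd  d
    3  babdcddadc$  $
    4  bdcddadc$ba  a
    5  c$babdcddad  d
    6  cddadc$babd  d
    7  dadc$babdcd  d
    8  dc$babdcdda  a
    9  dcddadc$bab  b
   10  ddadc$babdc  c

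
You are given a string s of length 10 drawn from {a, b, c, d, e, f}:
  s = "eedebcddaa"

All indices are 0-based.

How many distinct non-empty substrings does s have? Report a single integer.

50

rank | idx | suffix
   0 |   9 | a
   1 |   8 | aa
   2 |   4 | bcddaa
   3 |   5 | cddaa
   4 |   7 | daa
   5 |   6 | ddaa
   6 |   2 | debcddaa
   7 |   3 | ebcddaa
   8 |   1 | edebcddaa
   9 |   0 | eedebcddaa

SA = [9, 8, 4, 5, 7, 6, 2, 3, 1, 0]
[i] adj suffixes → lcp
  [1] 9/8 → 1 ('a')
  [2] 8/4 → 0 ('')
  [3] 4/5 → 0 ('')
  [4] 5/7 → 0 ('')
  [5] 7/6 → 1 ('d')
  [6] 6/2 → 1 ('d')
  [7] 2/3 → 0 ('')
  [8] 3/1 → 1 ('e')
  [9] 1/0 → 1 ('e')

n(n+1)/2 = 10·11/2 = 55
Σ LCP = 0 + 1 + 0 + 0 + 0 + 1 + 1 + 0 + 1 + 1 = 5
distinct = 55 − 5 = 50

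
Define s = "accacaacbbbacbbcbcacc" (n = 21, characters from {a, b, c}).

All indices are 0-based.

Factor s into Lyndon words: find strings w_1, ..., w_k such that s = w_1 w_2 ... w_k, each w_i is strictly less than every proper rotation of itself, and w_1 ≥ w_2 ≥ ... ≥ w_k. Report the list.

["acc", "ac", "aacbbbacbbcbcacc"]

emit factor 1: 'acc' (i=0, period=3)
emit factor 2: 'ac' (i=3, period=2)
emit factor 3: 'aacbbbacbbcbcacc' (i=5, period=16)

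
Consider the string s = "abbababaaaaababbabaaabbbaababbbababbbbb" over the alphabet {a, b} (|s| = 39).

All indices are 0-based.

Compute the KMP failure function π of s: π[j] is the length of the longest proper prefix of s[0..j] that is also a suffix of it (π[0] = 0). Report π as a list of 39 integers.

[0, 0, 0, 1, 2, 1, 2, 1, 1, 1, 1, 1, 2, 1, 2, 3, 4, 5, 6, 1, 1, 2, 3, 0, 1, 1, 2, 1, 2, 3, 0, 1, 2, 1, 2, 3, 0, 0, 0]

π[0] = 0
j=1 s[j]='b': π[1]=0 (border '')
j=2 s[j]='b': π[2]=0 (border '')
j=3 s[j]='a': π[3]=1 (border 'a')
j=4 s[j]='b': π[4]=2 (border 'ab')
j=5 s[j]='a': k: 2→0; π[5]=1 (border 'a')
j=6 s[j]='b': π[6]=2 (border 'ab')
j=7 s[j]='a': k: 2→0; π[7]=1 (border 'a')
j=8 s[j]='a': k: 1→0; π[8]=1 (border 'a')
j=9 s[j]='a': k: 1→0; π[9]=1 (border 'a')
j=10 s[j]='a': k: 1→0; π[10]=1 (border 'a')
j=11 s[j]='a': k: 1→0; π[11]=1 (border 'a')
j=12 s[j]='b': π[12]=2 (border 'ab')
j=13 s[j]='a': k: 2→0; π[13]=1 (border 'a')
j=14 s[j]='b': π[14]=2 (border 'ab')
j=15 s[j]='b': π[15]=3 (border 'abb')
j=16 s[j]='a': π[16]=4 (border 'abba')
j=17 s[j]='b': π[17]=5 (border 'abbab')
j=18 s[j]='a': π[18]=6 (border 'abbaba')
j=19 s[j]='a': k: 6→1→0; π[19]=1 (border 'a')
j=20 s[j]='a': k: 1→0; π[20]=1 (border 'a')
j=21 s[j]='b': π[21]=2 (border 'ab')
j=22 s[j]='b': π[22]=3 (border 'abb')
j=23 s[j]='b': k: 3→0; π[23]=0 (border '')
j=24 s[j]='a': π[24]=1 (border 'a')
j=25 s[j]='a': k: 1→0; π[25]=1 (border 'a')
j=26 s[j]='b': π[26]=2 (border 'ab')
j=27 s[j]='a': k: 2→0; π[27]=1 (border 'a')
j=28 s[j]='b': π[28]=2 (border 'ab')
j=29 s[j]='b': π[29]=3 (border 'abb')
j=30 s[j]='b': k: 3→0; π[30]=0 (border '')
j=31 s[j]='a': π[31]=1 (border 'a')
j=32 s[j]='b': π[32]=2 (border 'ab')
j=33 s[j]='a': k: 2→0; π[33]=1 (border 'a')
j=34 s[j]='b': π[34]=2 (border 'ab')
j=35 s[j]='b': π[35]=3 (border 'abb')
j=36 s[j]='b': k: 3→0; π[36]=0 (border '')
j=37 s[j]='b': π[37]=0 (border '')
j=38 s[j]='b': π[38]=0 (border '')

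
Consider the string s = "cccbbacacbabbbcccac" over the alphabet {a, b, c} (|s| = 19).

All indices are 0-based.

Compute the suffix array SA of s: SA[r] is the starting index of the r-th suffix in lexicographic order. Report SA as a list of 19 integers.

[10, 17, 5, 7, 9, 4, 3, 11, 12, 13, 18, 16, 6, 8, 2, 15, 1, 14, 0]

rank | idx | suffix
   0 |  10 | abbbcccac
   1 |  17 | ac
   2 |   5 | acacbabbbcccac
   3 |   7 | acbabbbcccac
   4 |   9 | babbbcccac
   5 |   4 | bacacbabbbcccac
   6 |   3 | bbacacbabbbcccac
   7 |  11 | bbbcccac
   8 |  12 | bbcccac
   9 |  13 | bcccac
  10 |  18 | c
  11 |  16 | cac
  12 |   6 | cacbabbbcccac
  13 |   8 | cbabbbcccac
  14 |   2 | cbbacacbabbbcccac
  15 |  15 | ccac
  16 |   1 | ccbbacacbabbbcccac
  17 |  14 | cccac
  18 |   0 | cccbbacacbabbbcccac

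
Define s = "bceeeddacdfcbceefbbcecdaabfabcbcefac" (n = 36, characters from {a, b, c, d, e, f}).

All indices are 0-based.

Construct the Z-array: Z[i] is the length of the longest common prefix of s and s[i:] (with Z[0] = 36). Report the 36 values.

Z[0]=36
i=1: i≥r, start 0; Z[1]=0
i=2: i≥r, start 0; Z[2]=0
i=3: i≥r, start 0; Z[3]=0
i=4: i≥r, start 0; Z[4]=0
i=5: i≥r, start 0; Z[5]=0
i=6: i≥r, start 0; Z[6]=0
i=7: i≥r, start 0; Z[7]=0
i=8: i≥r, start 0; Z[8]=0
i=9: i≥r, start 0; Z[9]=0
i=10: i≥r, start 0; Z[10]=0
i=11: i≥r, start 0; Z[11]=0
i=12: i≥r, start 0; Z[12]=4 grow→box=[12,16)
i=13: min(r-i=3, Z[1]=0)=0; Z[13]=0
i=14: min(r-i=2, Z[2]=0)=0; Z[14]=0
i=15: min(r-i=1, Z[3]=0)=0; Z[15]=0
i=16: i≥r, start 0; Z[16]=0
i=17: i≥r, start 0; Z[17]=1 grow→box=[17,18)
i=18: i≥r, start 0; Z[18]=3 grow→box=[18,21)
i=19: min(r-i=2, Z[1]=0)=0; Z[19]=0
i=20: min(r-i=1, Z[2]=0)=0; Z[20]=0
i=21: i≥r, start 0; Z[21]=0
i=22: i≥r, start 0; Z[22]=0
i=23: i≥r, start 0; Z[23]=0
i=24: i≥r, start 0; Z[24]=0
i=25: i≥r, start 0; Z[25]=1 grow→box=[25,26)
i=26: i≥r, start 0; Z[26]=0
i=27: i≥r, start 0; Z[27]=0
i=28: i≥r, start 0; Z[28]=2 grow→box=[28,30)
i=29: min(r-i=1, Z[1]=0)=0; Z[29]=0
i=30: i≥r, start 0; Z[30]=3 grow→box=[30,33)
i=31: min(r-i=2, Z[1]=0)=0; Z[31]=0
i=32: min(r-i=1, Z[2]=0)=0; Z[32]=0
i=33: i≥r, start 0; Z[33]=0
i=34: i≥r, start 0; Z[34]=0
i=35: i≥r, start 0; Z[35]=0

[36, 0, 0, 0, 0, 0, 0, 0, 0, 0, 0, 0, 4, 0, 0, 0, 0, 1, 3, 0, 0, 0, 0, 0, 0, 1, 0, 0, 2, 0, 3, 0, 0, 0, 0, 0]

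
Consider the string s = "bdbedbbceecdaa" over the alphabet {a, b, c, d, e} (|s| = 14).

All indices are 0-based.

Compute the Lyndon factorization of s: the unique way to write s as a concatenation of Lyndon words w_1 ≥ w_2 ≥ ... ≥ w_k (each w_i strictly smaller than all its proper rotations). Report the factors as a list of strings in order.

["bdbed", "bbceecd", "a", "a"]

emit factor 1: 'bdbed' (i=0, period=5)
emit factor 2: 'bbceecd' (i=5, period=7)
emit factor 3: 'a' (i=12, period=1)
emit factor 4: 'a' (i=13, period=1)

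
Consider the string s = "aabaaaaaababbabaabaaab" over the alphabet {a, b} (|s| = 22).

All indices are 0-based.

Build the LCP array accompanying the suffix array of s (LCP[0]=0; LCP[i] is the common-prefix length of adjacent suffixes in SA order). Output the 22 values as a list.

sorted suffixes:
  #0 SA[0]=3  'aaaaaababbabaabaaab'
  #1 SA[1]=4  'aaaaababbabaabaaab'
  #2 SA[2]=5  'aaaababbabaabaaab'
  #3 SA[3]=18  'aaab'
  #4 SA[4]=6  'aaababbabaabaaab'
  #5 SA[5]=19  'aab'
  #6 SA[6]=0  'aabaaaaaababbabaabaaab'
  #7 SA[7]=15  'aabaaab'
  #8 SA[8]=7  'aababbabaabaaab'
  #9 SA[9]=20  'ab'
  #10 SA[10]=1  'abaaaaaababbabaabaaab'
  #11 SA[11]=16  'abaaab'
  #12 SA[12]=13  'abaabaaab'
  #13 SA[13]=8  'ababbabaabaaab'
  #14 SA[14]=10  'abbabaabaaab'
  #15 SA[15]=21  'b'
  #16 SA[16]=2  'baaaaaababbabaabaaab'
  #17 SA[17]=17  'baaab'
  #18 SA[18]=14  'baabaaab'
  #19 SA[19]=12  'babaabaaab'
  #20 SA[20]=9  'babbabaabaaab'
  #21 SA[21]=11  'bbabaabaaab'

SA = [3, 4, 5, 18, 6, 19, 0, 15, 7, 20, 1, 16, 13, 8, 10, 21, 2, 17, 14, 12, 9, 11]
i: (SA[i-1],SA[i]) lcp shared
  1: (3,4) 5 'aaaaa'
  2: (4,5) 4 'aaaa'
  3: (5,18) 3 'aaa'
  4: (18,6) 4 'aaab'
  5: (6,19) 2 'aa'
  6: (19,0) 3 'aab'
  7: (0,15) 6 'aabaaa'
  8: (15,7) 4 'aaba'
  9: (7,20) 1 'a'
  10: (20,1) 2 'ab'
  11: (1,16) 5 'abaaa'
  12: (16,13) 4 'abaa'
  13: (13,8) 3 'aba'
  14: (8,10) 2 'ab'
  15: (10,21) 0 ''
  16: (21,2) 1 'b'
  17: (2,17) 4 'baaa'
  18: (17,14) 3 'baa'
  19: (14,12) 2 'ba'
  20: (12,9) 3 'bab'
  21: (9,11) 1 'b'

[0, 5, 4, 3, 4, 2, 3, 6, 4, 1, 2, 5, 4, 3, 2, 0, 1, 4, 3, 2, 3, 1]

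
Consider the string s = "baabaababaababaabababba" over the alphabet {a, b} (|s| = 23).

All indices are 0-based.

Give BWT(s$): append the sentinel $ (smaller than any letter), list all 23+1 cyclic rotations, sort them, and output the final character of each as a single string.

abbbbbabbaaabbb$aaaaaaaa

rank  rotation                  last
    0  $baabaababaababaabababba  a
    1  a$baabaababaababaabababb  b
    2  aabaababaababaabababba$b  b
    3  aababaababaabababba$baab  b
    4  aababaabababba$baabaabab  b
    5  aabababba$baabaababaabab  b
    6  abaababaababaabababba$ba  a
    7  abaababaabababba$baabaab  b
    8  abaabababba$baabaababaab  b
    9  ababaababaabababba$baaba  a
   10  ababaabababba$baabaababa  a
   11  abababba$baabaababaababa  a
   12  ababba$baabaababaababaab  b
   13  abba$baabaababaababaabab  b
   14  ba$baabaababaababaababab  b
   15  baabaababaababaabababba$  $
   16  baababaababaabababba$baa  a
   17  baababaabababba$baabaaba  a
   18  baabababba$baabaababaaba  a
   19  babaababaabababba$baabaa  a
   20  babaabababba$baabaababaa  a
   21  bababba$baabaababaababaa  a
   22  babba$baabaababaababaaba  a
   23  bba$baabaababaababaababa  a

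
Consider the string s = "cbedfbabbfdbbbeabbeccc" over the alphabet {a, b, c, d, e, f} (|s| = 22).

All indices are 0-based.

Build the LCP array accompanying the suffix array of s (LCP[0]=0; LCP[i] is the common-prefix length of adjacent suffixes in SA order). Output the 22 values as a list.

rank→(start, suffix):
  0 → (15, 'abbeccc')
  1 → (6, 'abbfdbbbeabbeccc')
  2 → (5, 'babbfdbbbeabbeccc')
  3 → (11, 'bbbeabbeccc')
  4 → (12, 'bbeabbeccc')
  5 → (16, 'bbeccc')
  6 → (7, 'bbfdbbbeabbeccc')
  7 → (13, 'beabbeccc')
  8 → (17, 'beccc')
  9 → (1, 'bedfbabbfdbbbeabbeccc')
  10 → (8, 'bfdbbbeabbeccc')
  11 → (21, 'c')
  12 → (0, 'cbedfbabbfdbbbeabbeccc')
  13 → (20, 'cc')
  14 → (19, 'ccc')
  15 → (10, 'dbbbeabbeccc')
  16 → (3, 'dfbabbfdbbbeabbeccc')
  17 → (14, 'eabbeccc')
  18 → (18, 'eccc')
  19 → (2, 'edfbabbfdbbbeabbeccc')
  20 → (4, 'fbabbfdbbbeabbeccc')
  21 → (9, 'fdbbbeabbeccc')

SA = [15, 6, 5, 11, 12, 16, 7, 13, 17, 1, 8, 21, 0, 20, 19, 10, 3, 14, 18, 2, 4, 9]
rank  pair      lcp
   1  s[15:],s[6:]  3  'abb'
   2  s[6:],s[5:]  0  ''
   3  s[5:],s[11:]  1  'b'
   4  s[11:],s[12:]  2  'bb'
   5  s[12:],s[16:]  3  'bbe'
   6  s[16:],s[7:]  2  'bb'
   7  s[7:],s[13:]  1  'b'
   8  s[13:],s[17:]  2  'be'
   9  s[17:],s[1:]  2  'be'
  10  s[1:],s[8:]  1  'b'
  11  s[8:],s[21:]  0  ''
  12  s[21:],s[0:]  1  'c'
  13  s[0:],s[20:]  1  'c'
  14  s[20:],s[19:]  2  'cc'
  15  s[19:],s[10:]  0  ''
  16  s[10:],s[3:]  1  'd'
  17  s[3:],s[14:]  0  ''
  18  s[14:],s[18:]  1  'e'
  19  s[18:],s[2:]  1  'e'
  20  s[2:],s[4:]  0  ''
  21  s[4:],s[9:]  1  'f'

[0, 3, 0, 1, 2, 3, 2, 1, 2, 2, 1, 0, 1, 1, 2, 0, 1, 0, 1, 1, 0, 1]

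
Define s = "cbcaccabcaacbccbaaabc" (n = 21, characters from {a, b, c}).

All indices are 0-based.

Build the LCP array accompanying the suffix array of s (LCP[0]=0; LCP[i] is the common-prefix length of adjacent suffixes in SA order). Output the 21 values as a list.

[0, 2, 2, 1, 3, 1, 2, 0, 1, 2, 3, 2, 0, 1, 2, 2, 1, 2, 3, 1, 2]

rank | idx | suffix
   0 |  16 | aaabc
   1 |  17 | aabc
   2 |   9 | aacbccbaaabc
   3 |  18 | abc
   4 |   6 | abcaacbccbaaabc
   5 |  10 | acbccbaaabc
   6 |   3 | accabcaacbccbaaabc
   7 |  15 | baaabc
   8 |  19 | bc
   9 |   7 | bcaacbccbaaabc
  10 |   1 | bcaccabcaacbccbaaabc
  11 |  12 | bccbaaabc
  12 |  20 | c
  13 |   8 | caacbccbaaabc
  14 |   5 | cabcaacbccbaaabc
  15 |   2 | caccabcaacbccbaaabc
  16 |  14 | cbaaabc
  17 |   0 | cbcaccabcaacbccbaaabc
  18 |  11 | cbccbaaabc
  19 |   4 | ccabcaacbccbaaabc
  20 |  13 | ccbaaabc

SA = [16, 17, 9, 18, 6, 10, 3, 15, 19, 7, 1, 12, 20, 8, 5, 2, 14, 0, 11, 4, 13]
i: (SA[i-1],SA[i]) lcp shared
  1: (16,17) 2 'aa'
  2: (17,9) 2 'aa'
  3: (9,18) 1 'a'
  4: (18,6) 3 'abc'
  5: (6,10) 1 'a'
  6: (10,3) 2 'ac'
  7: (3,15) 0 ''
  8: (15,19) 1 'b'
  9: (19,7) 2 'bc'
  10: (7,1) 3 'bca'
  11: (1,12) 2 'bc'
  12: (12,20) 0 ''
  13: (20,8) 1 'c'
  14: (8,5) 2 'ca'
  15: (5,2) 2 'ca'
  16: (2,14) 1 'c'
  17: (14,0) 2 'cb'
  18: (0,11) 3 'cbc'
  19: (11,4) 1 'c'
  20: (4,13) 2 'cc'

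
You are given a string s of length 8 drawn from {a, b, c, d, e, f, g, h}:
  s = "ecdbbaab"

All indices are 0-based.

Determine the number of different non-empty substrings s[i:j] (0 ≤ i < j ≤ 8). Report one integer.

33

rank | idx | suffix
   0 |   5 | aab
   1 |   6 | ab
   2 |   7 | b
   3 |   4 | baab
   4 |   3 | bbaab
   5 |   1 | cdbbaab
   6 |   2 | dbbaab
   7 |   0 | ecdbbaab

SA = [5, 6, 7, 4, 3, 1, 2, 0]
rank  pair      lcp
   1  s[5:],s[6:]  1  'a'
   2  s[6:],s[7:]  0  ''
   3  s[7:],s[4:]  1  'b'
   4  s[4:],s[3:]  1  'b'
   5  s[3:],s[1:]  0  ''
   6  s[1:],s[2:]  0  ''
   7  s[2:],s[0:]  0  ''

n(n+1)/2 = 8·9/2 = 36
Σ LCP = 0 + 1 + 0 + 1 + 1 + 0 + 0 + 0 = 3
distinct = 36 − 3 = 33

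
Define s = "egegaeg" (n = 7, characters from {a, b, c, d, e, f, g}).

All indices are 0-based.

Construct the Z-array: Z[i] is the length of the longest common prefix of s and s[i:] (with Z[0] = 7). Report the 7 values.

[7, 0, 2, 0, 0, 2, 0]

Z[0]=7
i=1: fresh scan; Z[1]=0
i=2: fresh scan; Z[2]=2 scan→box=[2,4)
i=3: min(r-i=1, Z[1]=0)=0; Z[3]=0
i=4: fresh scan; Z[4]=0
i=5: fresh scan; Z[5]=2 scan→box=[5,7)
i=6: min(r-i=1, Z[1]=0)=0; Z[6]=0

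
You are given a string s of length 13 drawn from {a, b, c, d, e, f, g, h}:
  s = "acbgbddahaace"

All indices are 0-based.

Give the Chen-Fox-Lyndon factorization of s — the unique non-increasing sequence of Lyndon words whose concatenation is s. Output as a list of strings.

emit factor 1: 'acbgbddah' (i=0, period=9)
emit factor 2: 'aace' (i=9, period=4)

["acbgbddah", "aace"]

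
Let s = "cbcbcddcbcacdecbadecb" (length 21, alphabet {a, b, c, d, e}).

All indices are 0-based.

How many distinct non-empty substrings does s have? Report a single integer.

201

rank→(start, suffix):
  0 → (10, 'acdecbadecb')
  1 → (16, 'adecb')
  2 → (20, 'b')
  3 → (15, 'badecb')
  4 → (8, 'bcacdecbadecb')
  5 → (1, 'bcbcddcbcacdecbadecb')
  6 → (3, 'bcddcbcacdecbadecb')
  7 → (9, 'cacdecbadecb')
  8 → (19, 'cb')
  9 → (14, 'cbadecb')
  10 → (7, 'cbcacdecbadecb')
  11 → (0, 'cbcbcddcbcacdecbadecb')
  12 → (2, 'cbcddcbcacdecbadecb')
  13 → (4, 'cddcbcacdecbadecb')
  14 → (11, 'cdecbadecb')
  15 → (6, 'dcbcacdecbadecb')
  16 → (5, 'ddcbcacdecbadecb')
  17 → (17, 'decb')
  18 → (12, 'decbadecb')
  19 → (18, 'ecb')
  20 → (13, 'ecbadecb')

SA = [10, 16, 20, 15, 8, 1, 3, 9, 19, 14, 7, 0, 2, 4, 11, 6, 5, 17, 12, 18, 13]
rank  pair      lcp
   1  s[10:],s[16:]  1  'a'
   2  s[16:],s[20:]  0  ''
   3  s[20:],s[15:]  1  'b'
   4  s[15:],s[8:]  1  'b'
   5  s[8:],s[1:]  2  'bc'
   6  s[1:],s[3:]  2  'bc'
   7  s[3:],s[9:]  0  ''
   8  s[9:],s[19:]  1  'c'
   9  s[19:],s[14:]  2  'cb'
  10  s[14:],s[7:]  2  'cb'
  11  s[7:],s[0:]  3  'cbc'
  12  s[0:],s[2:]  3  'cbc'
  13  s[2:],s[4:]  1  'c'
  14  s[4:],s[11:]  2  'cd'
  15  s[11:],s[6:]  0  ''
  16  s[6:],s[5:]  1  'd'
  17  s[5:],s[17:]  1  'd'
  18  s[17:],s[12:]  4  'decb'
  19  s[12:],s[18:]  0  ''
  20  s[18:],s[13:]  3  'ecb'

n(n+1)/2 = 21·22/2 = 231
Σ LCP = 0 + 1 + 0 + 1 + 1 + 2 + 2 + 0 + 1 + 2 + 2 + 3 + 3 + 1 + 2 + 0 + 1 + 1 + 4 + 0 + 3 = 30
distinct = 231 − 30 = 201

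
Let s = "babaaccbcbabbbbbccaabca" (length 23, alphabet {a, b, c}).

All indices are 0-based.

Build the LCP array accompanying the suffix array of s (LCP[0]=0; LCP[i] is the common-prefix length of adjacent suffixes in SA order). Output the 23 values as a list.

[0, 1, 2, 1, 2, 2, 1, 0, 2, 3, 1, 4, 3, 2, 1, 2, 2, 0, 2, 1, 2, 1, 2]

rank | idx | suffix
   0 |  22 | a
   1 |  18 | aabca
   2 |   3 | aaccbcbabbbbbccaabca
   3 |   1 | abaaccbcbabbbbbccaabca
   4 |  10 | abbbbbccaabca
   5 |  19 | abca
   6 |   4 | accbcbabbbbbccaabca
   7 |   2 | baaccbcbabbbbbccaabca
   8 |   0 | babaaccbcbabbbbbccaabca
   9 |   9 | babbbbbccaabca
  10 |  11 | bbbbbccaabca
  11 |  12 | bbbbccaabca
  12 |  13 | bbbccaabca
  13 |  14 | bbccaabca
  14 |  20 | bca
  15 |   7 | bcbabbbbbccaabca
  16 |  15 | bccaabca
  17 |  21 | ca
  18 |  17 | caabca
  19 |   8 | cbabbbbbccaabca
  20 |   6 | cbcbabbbbbccaabca
  21 |  16 | ccaabca
  22 |   5 | ccbcbabbbbbccaabca

SA = [22, 18, 3, 1, 10, 19, 4, 2, 0, 9, 11, 12, 13, 14, 20, 7, 15, 21, 17, 8, 6, 16, 5]
i: (SA[i-1],SA[i]) lcp shared
  1: (22,18) 1 'a'
  2: (18,3) 2 'aa'
  3: (3,1) 1 'a'
  4: (1,10) 2 'ab'
  5: (10,19) 2 'ab'
  6: (19,4) 1 'a'
  7: (4,2) 0 ''
  8: (2,0) 2 'ba'
  9: (0,9) 3 'bab'
  10: (9,11) 1 'b'
  11: (11,12) 4 'bbbb'
  12: (12,13) 3 'bbb'
  13: (13,14) 2 'bb'
  14: (14,20) 1 'b'
  15: (20,7) 2 'bc'
  16: (7,15) 2 'bc'
  17: (15,21) 0 ''
  18: (21,17) 2 'ca'
  19: (17,8) 1 'c'
  20: (8,6) 2 'cb'
  21: (6,16) 1 'c'
  22: (16,5) 2 'cc'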